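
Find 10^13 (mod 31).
Using repeated squaring. 13 = 8 + 4 + 1 (binary 1101). Repeated squaring mod 31: 10^1 ≡ 10; 10^2 ≡ 10² = 100 ≡ 7; 10^4 ≡ 7² = 49 ≡ 18; 10^8 ≡ 18² = 324 ≡ 14. Multiply: 10^13 = 10^8 × 10^4 × 10^1 ≡ 14 × 18 × 10 (mod 31): 14 × 18 = 252 ≡ 4; 4 × 10 = 40 ≡ 9. So 10^13 ≡ 9 (mod 31).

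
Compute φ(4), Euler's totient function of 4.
2

Prime factorization: 4 = 2^2
Using the formula φ(n) = n × Π(1 - 1/p) for each prime factor p:
φ(4) = 4 × (1 - 1/2)
φ(4) = 2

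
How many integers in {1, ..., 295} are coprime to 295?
232

Prime factorization: 295 = 5 × 59
Using the formula φ(n) = n × Π(1 - 1/p) for each prime factor p:
φ(295) = 295 × (1 - 1/5) × (1 - 1/59)
φ(295) = 232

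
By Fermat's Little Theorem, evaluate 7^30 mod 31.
By Fermat's Little Theorem, 7^{30} ≡ 1 (mod 31) since 31 is prime and gcd(7, 31) = 1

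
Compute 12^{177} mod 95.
37

Using successive squaring:
Binary expansion of 177: 10110001
Powers of 12 mod 95 (each is the square of the previous):
  12^1 ≡ 12 (mod 95)
  12^2 ≡ 12² = 144 ≡ 49 (mod 95)
  12^4 ≡ 49² = 2401 ≡ 26 (mod 95)
  12^8 ≡ 26² = 676 ≡ 11 (mod 95)
  12^16 ≡ 11² = 121 ≡ 26 (mod 95)
  12^32 ≡ 26² = 676 ≡ 11 (mod 95)
  12^64 ≡ 11² = 121 ≡ 26 (mod 95)
  12^128 ≡ 26² = 676 ≡ 11 (mod 95)
177 = 128 + 32 + 16 + 1, so 12^177 = 12^128 × 12^32 × 12^16 × 12^1 ≡ 11 × 11 × 26 × 12 (mod 95)
Multiplying step by step:
  11 × 11 = 121 ≡ 26 (mod 95)
  26 × 26 = 676 ≡ 11 (mod 95)
  11 × 12 = 132 ≡ 37 (mod 95)
Result: 12^177 ≡ 37 (mod 95)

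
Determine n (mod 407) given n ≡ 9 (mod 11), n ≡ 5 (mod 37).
42

Using the Chinese Remainder Theorem:
M = product of moduli = 407
For equation 1: M_1 = 37, 37 ≡ 4 (mod 11), inverse of 37 mod 11 is 3 (check: 4 × 3 = 12 ≡ 1 (mod 11))
For equation 2: M_2 = 11, 11 ≡ 11 (mod 37), inverse of 11 mod 37 is 27 (check: 11 × 27 = 297 ≡ 1 (mod 37))
Combine: n ≡ Σ r_i×M_i×(M_i⁻¹ mod m_i) = 9×37×3 + 5×11×27 = 999 + 1485 = 2484
2484 mod 407 = 42
n ≡ 42 (mod 407)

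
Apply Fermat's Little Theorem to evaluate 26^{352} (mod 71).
37

By Fermat's Little Theorem, a^(p-1) ≡ 1 (mod p) for prime p and gcd(a, p) = 1
Here p = 71, so 26^70 ≡ 1 (mod 71)
We can reduce the exponent: 352 mod 70 = 2
So 26^352 ≡ 26^2 (mod 71)
Computing: 26^2 mod 71 = 37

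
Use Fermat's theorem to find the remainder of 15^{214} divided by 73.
61

By Fermat's Little Theorem, a^(p-1) ≡ 1 (mod p) for prime p and gcd(a, p) = 1
Here p = 73, so 15^72 ≡ 1 (mod 73)
We can reduce the exponent: 214 mod 72 = 70
So 15^214 ≡ 15^70 (mod 73)
Computing: 15^70 mod 73 = 61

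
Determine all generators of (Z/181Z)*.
Primitive roots mod 181: {2, 10, 18, 21, 23, 24, 28, 41, 47, 50, 53, 54, 57, 58, 63, 66, 69, 76, 77, 78, 83, 84, 85, 90, 91, 96, 97, 98, 103, 104, 105, 112, 115, 118, 123, 124, 127, 128, 131, 134, 140, 153, 157, 158, 160, 163, 171, 179}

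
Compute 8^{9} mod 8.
0

Using successive squaring:
Binary expansion of 9: 1001
Powers of 8 mod 8 (each is the square of the previous):
  8^1 ≡ 0 (mod 8)
  8^2 ≡ 0² = 0 ≡ 0 (mod 8)
  8^4 ≡ 0² = 0 ≡ 0 (mod 8)
  8^8 ≡ 0² = 0 ≡ 0 (mod 8)
9 = 8 + 1, so 8^9 = 8^8 × 8^1 ≡ 0 × 0 (mod 8)
Multiplying step by step:
  0 × 0 = 0 ≡ 0 (mod 8)
Result: 8^9 ≡ 0 (mod 8)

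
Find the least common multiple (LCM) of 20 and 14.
140

First find GCD(20, 14) using the Euclidean algorithm:
20 = 1 × 14 + 6
14 = 2 × 6 + 2
6 = 3 × 2 + 0
GCD(20, 14) = 2

LCM formula: LCM(a, b) = (a × b) / GCD(a, b)
LCM(20, 14) = (20 × 14) / 2
LCM(20, 14) = 280 / 2
LCM(20, 14) = 140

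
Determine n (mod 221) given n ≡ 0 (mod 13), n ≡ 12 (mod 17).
182

Using the Chinese Remainder Theorem:
M = product of moduli = 221
For equation 1: M_1 = 17, 17 ≡ 4 (mod 13), inverse of 17 mod 13 is 10 (check: 4 × 10 = 40 ≡ 1 (mod 13))
For equation 2: M_2 = 13, 13 ≡ 13 (mod 17), inverse of 13 mod 17 is 4 (check: 13 × 4 = 52 ≡ 1 (mod 17))
Combine: n ≡ Σ r_i×M_i×(M_i⁻¹ mod m_i) = 0×17×10 + 12×13×4 = 0 + 624 = 624
624 mod 221 = 182
n ≡ 182 (mod 221)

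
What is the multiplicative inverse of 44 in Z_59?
55

Using Extended Euclidean Algorithm:
gcd(44, 59) = 1
Bezout coefficients: 44 × -4 + 59 × 3 = 1
So 44 × -4 ≡ 1 (mod 59)
The inverse is -4 mod 59 = 55
Verification: 44 × 55 = 2420 = 41 × 59 + 1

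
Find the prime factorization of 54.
2 × 3^3

Divide by primes starting from smallest:
54 ÷ 2 = 27
27 ÷ 3 = 9
9 ÷ 3 = 3
3 ÷ 3 = 1

54 = 2 × 3^3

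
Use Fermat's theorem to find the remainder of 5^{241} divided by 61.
5

By Fermat's Little Theorem, a^(p-1) ≡ 1 (mod p) for prime p and gcd(a, p) = 1
Here p = 61, so 5^60 ≡ 1 (mod 61)
We can reduce the exponent: 241 mod 60 = 1
So 5^241 ≡ 5^1 (mod 61)
Computing: 5^1 mod 61 = 5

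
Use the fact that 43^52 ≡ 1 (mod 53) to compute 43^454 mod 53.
By Fermat: 43^{52} ≡ 1 (mod 53). 454 = 8×52 + 38. So 43^{454} ≡ 43^{38} ≡ 16 (mod 53)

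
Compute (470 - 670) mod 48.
40

(470 - 670) = -200
-200 mod 48 = 40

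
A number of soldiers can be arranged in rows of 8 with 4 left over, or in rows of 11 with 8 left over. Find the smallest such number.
M = 8 × 11 = 88. M₁ = 11, y₁ ≡ 3 (mod 8). M₂ = 8, y₂ ≡ 7 (mod 11). z = 4×11×3 + 8×8×7 ≡ 52 (mod 88). The smallest positive such number is 52.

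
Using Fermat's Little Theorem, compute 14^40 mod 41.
By Fermat's Little Theorem, 14^{40} ≡ 1 (mod 41) since 41 is prime and gcd(14, 41) = 1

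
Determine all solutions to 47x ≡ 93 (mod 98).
27

Since gcd(47, 98) = 1 divides 93, a solution exists.
Multiply both sides by the inverse of 47 mod 98:
  47^(-1) mod 98 = 73
  x ≡ 73 × 93 ≡ 6789 ≡ 27 (mod 98)
Verification: 47 × 27 = 1269 = 12 × 98 + 93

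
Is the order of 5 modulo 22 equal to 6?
No, the actual order is 5, not 6.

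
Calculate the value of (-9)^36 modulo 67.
Using repeated squaring. (-9) ≡ 58 (mod 67). 36 = 32 + 4 (binary 100100). Repeated squaring mod 67: 58^1 ≡ 58; 58^2 ≡ 58² = 3364 ≡ 14; 58^4 ≡ 14² = 196 ≡ 62; 58^8 ≡ 62² = 3844 ≡ 25; 58^16 ≡ 25² = 625 ≡ 22; 58^32 ≡ 22² = 484 ≡ 15. Multiply: (-9)^36 ≡ 58^32 × 58^4 ≡ 15 × 62 (mod 67): 15 × 62 = 930 ≡ 59. So (-9)^36 ≡ 59 (mod 67).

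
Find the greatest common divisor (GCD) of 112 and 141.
1

Using the Euclidean algorithm:
112 = 0 × 141 + 112
141 = 1 × 112 + 29
112 = 3 × 29 + 25
29 = 1 × 25 + 4
25 = 6 × 4 + 1
4 = 4 × 1 + 0

GCD(112, 141) = 1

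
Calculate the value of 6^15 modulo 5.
Using Fermat: 6^{4} ≡ 1 (mod 5). 15 ≡ 3 (mod 4). So 6^{15} ≡ 6^{3} ≡ 1 (mod 5)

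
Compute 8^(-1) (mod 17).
15

Using Extended Euclidean Algorithm:
gcd(8, 17) = 1
Bezout coefficients: 8 × -2 + 17 × 1 = 1
So 8 × -2 ≡ 1 (mod 17)
The inverse is -2 mod 17 = 15
Verification: 8 × 15 = 120 = 7 × 17 + 1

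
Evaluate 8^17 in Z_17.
Using Fermat: 8^{16} ≡ 1 (mod 17). 17 ≡ 1 (mod 16). So 8^{17} ≡ 8^{1} ≡ 8 (mod 17)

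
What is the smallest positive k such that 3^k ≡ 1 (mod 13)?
Powers of 3 mod 13: 3^1≡3, 3^2≡9, 3^3≡1. Order = 3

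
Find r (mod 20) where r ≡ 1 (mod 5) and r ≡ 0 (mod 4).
M = 5 × 4 = 20. M₁ = 4, y₁ ≡ 4 (mod 5). M₂ = 5, y₂ ≡ 1 (mod 4). r = 1×4×4 + 0×5×1 ≡ 16 (mod 20)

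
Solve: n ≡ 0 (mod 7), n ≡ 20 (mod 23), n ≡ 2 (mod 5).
M = 7 × 23 × 5 = 805. M₁ = 115, y₁ ≡ 5 (mod 7). M₂ = 35, y₂ ≡ 2 (mod 23). M₃ = 161, y₃ ≡ 1 (mod 5). n = 0×115×5 + 20×35×2 + 2×161×1 ≡ 112 (mod 805)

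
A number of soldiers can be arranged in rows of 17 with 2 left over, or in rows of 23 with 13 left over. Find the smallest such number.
M = 17 × 23 = 391. M₁ = 23, y₁ ≡ 3 (mod 17). M₂ = 17, y₂ ≡ 19 (mod 23). m = 2×23×3 + 13×17×19 ≡ 36 (mod 391). The smallest positive such number is 36.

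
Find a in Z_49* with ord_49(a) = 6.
19 has order 6 mod 49 since 19^{6} ≡ 1 (mod 49) and no smaller power works.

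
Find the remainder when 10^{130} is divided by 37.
By Fermat: 10^{36} ≡ 1 (mod 37). 130 = 3×36 + 22. So 10^{130} ≡ 10^{22} ≡ 10 (mod 37)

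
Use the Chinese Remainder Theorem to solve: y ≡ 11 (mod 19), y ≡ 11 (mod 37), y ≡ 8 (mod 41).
14071

Using the Chinese Remainder Theorem:
M = product of moduli = 28823
For equation 1: M_1 = 1517, 1517 ≡ 16 (mod 19), inverse of 1517 mod 19 is 6 (check: 16 × 6 = 96 ≡ 1 (mod 19))
For equation 2: M_2 = 779, 779 ≡ 2 (mod 37), inverse of 779 mod 37 is 19 (check: 2 × 19 = 38 ≡ 1 (mod 37))
For equation 3: M_3 = 703, 703 ≡ 6 (mod 41), inverse of 703 mod 41 is 7 (check: 6 × 7 = 42 ≡ 1 (mod 41))
Combine: y ≡ Σ r_i×M_i×(M_i⁻¹ mod m_i) = 11×1517×6 + 11×779×19 + 8×703×7 = 100122 + 162811 + 39368 = 302301
302301 mod 28823 = 14071
y ≡ 14071 (mod 28823)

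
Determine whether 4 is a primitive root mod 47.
p - 1 = 46 has prime divisors 2, 23. Check 4^(46/q) mod 47 for each: 4^(46/2) = 4^23 ≡ 1, 4^(46/23) = 4^2 ≡ 16 (mod 47). Since 4^23 ≡ 1 (mod 47), the order of 4 divides 23 (in fact the order is 23) ≠ 46, so it is not a primitive root.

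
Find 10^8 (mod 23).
8 = 8 (binary 1000). Repeated squaring mod 23: 10^1 ≡ 10; 10^2 ≡ 10² = 100 ≡ 8; 10^4 ≡ 8² = 64 ≡ 18; 10^8 ≡ 18² = 324 ≡ 2. So 10^8 ≡ 2 (mod 23).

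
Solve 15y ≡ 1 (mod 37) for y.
15^(-1) ≡ 5 (mod 37). Verification: 15 × 5 = 75 ≡ 1 (mod 37)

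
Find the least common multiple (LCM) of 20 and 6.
60

First find GCD(20, 6) using the Euclidean algorithm:
20 = 3 × 6 + 2
6 = 3 × 2 + 0
GCD(20, 6) = 2

LCM formula: LCM(a, b) = (a × b) / GCD(a, b)
LCM(20, 6) = (20 × 6) / 2
LCM(20, 6) = 120 / 2
LCM(20, 6) = 60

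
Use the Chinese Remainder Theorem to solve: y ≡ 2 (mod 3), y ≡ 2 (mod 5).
2

Using the Chinese Remainder Theorem:
M = product of moduli = 15
For equation 1: M_1 = 5, 5 ≡ 2 (mod 3), inverse of 5 mod 3 is 2 (check: 2 × 2 = 4 ≡ 1 (mod 3))
For equation 2: M_2 = 3, 3 ≡ 3 (mod 5), inverse of 3 mod 5 is 2 (check: 3 × 2 = 6 ≡ 1 (mod 5))
Combine: y ≡ Σ r_i×M_i×(M_i⁻¹ mod m_i) = 2×5×2 + 2×3×2 = 20 + 12 = 32
32 mod 15 = 2
y ≡ 2 (mod 15)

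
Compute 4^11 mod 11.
Using Fermat: 4^{10} ≡ 1 (mod 11). 11 ≡ 1 (mod 10). So 4^{11} ≡ 4^{1} ≡ 4 (mod 11)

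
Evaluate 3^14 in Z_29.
Using repeated squaring. 14 = 8 + 4 + 2 (binary 1110). Repeated squaring mod 29: 3^1 ≡ 3; 3^2 ≡ 3² = 9 ≡ 9; 3^4 ≡ 9² = 81 ≡ 23; 3^8 ≡ 23² = 529 ≡ 7. Multiply: 3^14 = 3^8 × 3^4 × 3^2 ≡ 7 × 23 × 9 (mod 29): 7 × 23 = 161 ≡ 16; 16 × 9 = 144 ≡ 28. So 3^14 ≡ 28 (mod 29).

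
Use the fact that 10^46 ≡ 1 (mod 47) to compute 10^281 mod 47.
By Fermat: 10^{46} ≡ 1 (mod 47). 281 = 6×46 + 5. So 10^{281} ≡ 10^{5} ≡ 31 (mod 47)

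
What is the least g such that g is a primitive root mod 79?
p - 1 = 78 has prime divisors 2, 3, 13. h is a primitive root mod 79 iff h^(78/q) ≢ 1 (mod 79) for each such q.
h = 2: 2^39 ≡ 1, 2^26 ≡ 23, 2^6 ≡ 64 (mod 79); 2^39 ≡ 1, so not a primitive root.
h = 3: 3^39 ≡ 78, 3^26 ≡ 23, 3^6 ≡ 18 (mod 79); none is 1, so 3 has order 78 and is a primitive root.
The smallest primitive root mod 79 is g = 3.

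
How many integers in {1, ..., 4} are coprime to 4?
2

Prime factorization: 4 = 2^2
Using the formula φ(n) = n × Π(1 - 1/p) for each prime factor p:
φ(4) = 4 × (1 - 1/2)
φ(4) = 2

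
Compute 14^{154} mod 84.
28

Using successive squaring:
Binary expansion of 154: 10011010
Powers of 14 mod 84 (each is the square of the previous):
  14^1 ≡ 14 (mod 84)
  14^2 ≡ 14² = 196 ≡ 28 (mod 84)
  14^4 ≡ 28² = 784 ≡ 28 (mod 84)
  14^8 ≡ 28² = 784 ≡ 28 (mod 84)
  14^16 ≡ 28² = 784 ≡ 28 (mod 84)
  14^32 ≡ 28² = 784 ≡ 28 (mod 84)
  14^64 ≡ 28² = 784 ≡ 28 (mod 84)
  14^128 ≡ 28² = 784 ≡ 28 (mod 84)
154 = 128 + 16 + 8 + 2, so 14^154 = 14^128 × 14^16 × 14^8 × 14^2 ≡ 28 × 28 × 28 × 28 (mod 84)
Multiplying step by step:
  28 × 28 = 784 ≡ 28 (mod 84)
  28 × 28 = 784 ≡ 28 (mod 84)
  28 × 28 = 784 ≡ 28 (mod 84)
Result: 14^154 ≡ 28 (mod 84)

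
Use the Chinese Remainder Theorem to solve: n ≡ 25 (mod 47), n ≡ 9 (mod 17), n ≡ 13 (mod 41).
24982

Using the Chinese Remainder Theorem:
M = product of moduli = 32759
For equation 1: M_1 = 697, 697 ≡ 39 (mod 47), inverse of 697 mod 47 is 41 (check: 39 × 41 = 1599 ≡ 1 (mod 47))
For equation 2: M_2 = 1927, 1927 ≡ 6 (mod 17), inverse of 1927 mod 17 is 3 (check: 6 × 3 = 18 ≡ 1 (mod 17))
For equation 3: M_3 = 799, 799 ≡ 20 (mod 41), inverse of 799 mod 41 is 39 (check: 20 × 39 = 780 ≡ 1 (mod 41))
Combine: n ≡ Σ r_i×M_i×(M_i⁻¹ mod m_i) = 25×697×41 + 9×1927×3 + 13×799×39 = 714425 + 52029 + 405093 = 1171547
1171547 mod 32759 = 24982
n ≡ 24982 (mod 32759)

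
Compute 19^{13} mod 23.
7

Using successive squaring:
Binary expansion of 13: 1101
Powers of 19 mod 23 (each is the square of the previous):
  19^1 ≡ 19 (mod 23)
  19^2 ≡ 19² = 361 ≡ 16 (mod 23)
  19^4 ≡ 16² = 256 ≡ 3 (mod 23)
  19^8 ≡ 3² = 9 ≡ 9 (mod 23)
13 = 8 + 4 + 1, so 19^13 = 19^8 × 19^4 × 19^1 ≡ 9 × 3 × 19 (mod 23)
Multiplying step by step:
  9 × 3 = 27 ≡ 4 (mod 23)
  4 × 19 = 76 ≡ 7 (mod 23)
Result: 19^13 ≡ 7 (mod 23)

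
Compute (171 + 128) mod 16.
11

(171 + 128) = 299
299 mod 16 = 11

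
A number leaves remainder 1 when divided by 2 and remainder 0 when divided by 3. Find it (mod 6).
M = 2 × 3 = 6. M₁ = 3, y₁ ≡ 1 (mod 2). M₂ = 2, y₂ ≡ 2 (mod 3). r = 1×3×1 + 0×2×2 ≡ 3 (mod 6)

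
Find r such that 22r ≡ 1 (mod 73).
22^(-1) ≡ 10 (mod 73). Verification: 22 × 10 = 220 ≡ 1 (mod 73)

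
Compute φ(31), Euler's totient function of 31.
30

Prime factorization: 31 = 31
Using the formula φ(n) = n × Π(1 - 1/p) for each prime factor p:
φ(31) = 31 × (1 - 1/31)
φ(31) = 30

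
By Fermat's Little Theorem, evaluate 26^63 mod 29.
By Fermat: 26^{28} ≡ 1 (mod 29). 63 = 2×28 + 7. So 26^{63} ≡ 26^{7} ≡ 17 (mod 29)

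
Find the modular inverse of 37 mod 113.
37^(-1) ≡ 55 (mod 113). Verification: 37 × 55 = 2035 ≡ 1 (mod 113)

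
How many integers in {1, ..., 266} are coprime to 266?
108

Prime factorization: 266 = 2 × 7 × 19
Using the formula φ(n) = n × Π(1 - 1/p) for each prime factor p:
φ(266) = 266 × (1 - 1/2) × (1 - 1/7) × (1 - 1/19)
φ(266) = 108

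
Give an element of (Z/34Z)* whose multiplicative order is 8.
9 has order 8 mod 34 since 9^{8} ≡ 1 (mod 34) and no smaller power works.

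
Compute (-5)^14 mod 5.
Using repeated squaring. (-5) ≡ 0 (mod 5). 14 = 8 + 4 + 2 (binary 1110). Repeated squaring mod 5: 0^1 ≡ 0; 0^2 ≡ 0² = 0 ≡ 0; 0^4 ≡ 0² = 0 ≡ 0; 0^8 ≡ 0² = 0 ≡ 0. Multiply: (-5)^14 ≡ 0^8 × 0^4 × 0^2 ≡ 0 × 0 × 0 (mod 5): 0 × 0 = 0 ≡ 0; 0 × 0 = 0 ≡ 0. So (-5)^14 ≡ 0 (mod 5).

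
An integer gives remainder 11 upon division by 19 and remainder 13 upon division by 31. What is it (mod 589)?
M = 19 × 31 = 589. M₁ = 31, y₁ ≡ 8 (mod 19). M₂ = 19, y₂ ≡ 18 (mod 31). z = 11×31×8 + 13×19×18 ≡ 106 (mod 589). The smallest positive such number is 106.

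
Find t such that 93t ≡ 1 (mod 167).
93^(-1) ≡ 88 (mod 167). Verification: 93 × 88 = 8184 ≡ 1 (mod 167)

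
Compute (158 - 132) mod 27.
26

(158 - 132) = 26
26 mod 27 = 26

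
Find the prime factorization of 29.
29

Divide by primes starting from smallest:
29 ÷ 29 = 1

29 = 29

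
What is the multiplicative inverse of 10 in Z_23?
10^(-1) ≡ 7 (mod 23). Verification: 10 × 7 = 70 ≡ 1 (mod 23)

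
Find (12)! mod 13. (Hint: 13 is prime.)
By Wilson's theorem, (12)! ≡ -1 ≡ 12 (mod 13)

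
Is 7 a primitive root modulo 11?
p - 1 = 10 has prime divisors 2, 5. Check 7^(10/q) mod 11 for each: 7^(10/2) = 7^5 ≡ 10, 7^(10/5) = 7^2 ≡ 5 (mod 11). None of these is 1, so 7 has order 10 = φ(11), so it is a primitive root mod 11.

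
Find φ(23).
22

Prime factorization: 23 = 23
Using the formula φ(n) = n × Π(1 - 1/p) for each prime factor p:
φ(23) = 23 × (1 - 1/23)
φ(23) = 22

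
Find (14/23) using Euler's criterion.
(14/23) = 14^{11} mod 23 = -1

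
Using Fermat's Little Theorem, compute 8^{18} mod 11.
5

By Fermat's Little Theorem, a^(p-1) ≡ 1 (mod p) for prime p and gcd(a, p) = 1
Here p = 11, so 8^10 ≡ 1 (mod 11)
We can reduce the exponent: 18 mod 10 = 8
So 8^18 ≡ 8^8 (mod 11)
Computing: 8^8 mod 11 = 5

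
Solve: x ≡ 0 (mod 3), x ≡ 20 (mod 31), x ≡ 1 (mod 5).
M = 3 × 31 × 5 = 465. M₁ = 155, y₁ ≡ 2 (mod 3). M₂ = 15, y₂ ≡ 29 (mod 31). M₃ = 93, y₃ ≡ 2 (mod 5). x = 0×155×2 + 20×15×29 + 1×93×2 ≡ 51 (mod 465)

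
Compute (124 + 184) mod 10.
8

(124 + 184) = 308
308 mod 10 = 8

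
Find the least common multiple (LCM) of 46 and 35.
1610

First find GCD(46, 35) using the Euclidean algorithm:
46 = 1 × 35 + 11
35 = 3 × 11 + 2
11 = 5 × 2 + 1
2 = 2 × 1 + 0
GCD(46, 35) = 1

LCM formula: LCM(a, b) = (a × b) / GCD(a, b)
LCM(46, 35) = (46 × 35) / 1
LCM(46, 35) = 1610 / 1
LCM(46, 35) = 1610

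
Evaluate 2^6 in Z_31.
6 = 4 + 2 (binary 110). Repeated squaring mod 31: 2^1 ≡ 2; 2^2 ≡ 2² = 4 ≡ 4; 2^4 ≡ 4² = 16 ≡ 16. Multiply: 2^6 = 2^4 × 2^2 ≡ 16 × 4 (mod 31): 16 × 4 = 64 ≡ 2. So 2^6 ≡ 2 (mod 31).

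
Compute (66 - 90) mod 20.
16

(66 - 90) = -24
-24 mod 20 = 16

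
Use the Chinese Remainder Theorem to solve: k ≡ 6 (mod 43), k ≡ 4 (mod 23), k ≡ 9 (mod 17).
4650

Using the Chinese Remainder Theorem:
M = product of moduli = 16813
For equation 1: M_1 = 391, 391 ≡ 4 (mod 43), inverse of 391 mod 43 is 11 (check: 4 × 11 = 44 ≡ 1 (mod 43))
For equation 2: M_2 = 731, 731 ≡ 18 (mod 23), inverse of 731 mod 23 is 9 (check: 18 × 9 = 162 ≡ 1 (mod 23))
For equation 3: M_3 = 989, 989 ≡ 3 (mod 17), inverse of 989 mod 17 is 6 (check: 3 × 6 = 18 ≡ 1 (mod 17))
Combine: k ≡ Σ r_i×M_i×(M_i⁻¹ mod m_i) = 6×391×11 + 4×731×9 + 9×989×6 = 25806 + 26316 + 53406 = 105528
105528 mod 16813 = 4650
k ≡ 4650 (mod 16813)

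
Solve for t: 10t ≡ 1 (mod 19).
2

Since gcd(10, 19) = 1 divides 1, a solution exists.
Multiply both sides by the inverse of 10 mod 19:
  10^(-1) mod 19 = 2
  x ≡ 2 × 1 ≡ 2 ≡ 2 (mod 19)
Verification: 10 × 2 = 20 = 1 × 19 + 1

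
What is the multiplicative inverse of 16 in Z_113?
106

Using Extended Euclidean Algorithm:
gcd(16, 113) = 1
Bezout coefficients: 16 × -7 + 113 × 1 = 1
So 16 × -7 ≡ 1 (mod 113)
The inverse is -7 mod 113 = 106
Verification: 16 × 106 = 1696 = 15 × 113 + 1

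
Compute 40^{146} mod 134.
82

Using successive squaring:
Binary expansion of 146: 10010010
Powers of 40 mod 134 (each is the square of the previous):
  40^1 ≡ 40 (mod 134)
  40^2 ≡ 40² = 1600 ≡ 126 (mod 134)
  40^4 ≡ 126² = 15876 ≡ 64 (mod 134)
  40^8 ≡ 64² = 4096 ≡ 76 (mod 134)
  40^16 ≡ 76² = 5776 ≡ 14 (mod 134)
  40^32 ≡ 14² = 196 ≡ 62 (mod 134)
  40^64 ≡ 62² = 3844 ≡ 92 (mod 134)
  40^128 ≡ 92² = 8464 ≡ 22 (mod 134)
146 = 128 + 16 + 2, so 40^146 = 40^128 × 40^16 × 40^2 ≡ 22 × 14 × 126 (mod 134)
Multiplying step by step:
  22 × 14 = 308 ≡ 40 (mod 134)
  40 × 126 = 5040 ≡ 82 (mod 134)
Result: 40^146 ≡ 82 (mod 134)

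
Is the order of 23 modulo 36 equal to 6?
Yes, ord_36(23) = 6.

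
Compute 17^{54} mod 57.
1

Using successive squaring:
Binary expansion of 54: 110110
Powers of 17 mod 57 (each is the square of the previous):
  17^1 ≡ 17 (mod 57)
  17^2 ≡ 17² = 289 ≡ 4 (mod 57)
  17^4 ≡ 4² = 16 ≡ 16 (mod 57)
  17^8 ≡ 16² = 256 ≡ 28 (mod 57)
  17^16 ≡ 28² = 784 ≡ 43 (mod 57)
  17^32 ≡ 43² = 1849 ≡ 25 (mod 57)
54 = 32 + 16 + 4 + 2, so 17^54 = 17^32 × 17^16 × 17^4 × 17^2 ≡ 25 × 43 × 16 × 4 (mod 57)
Multiplying step by step:
  25 × 43 = 1075 ≡ 49 (mod 57)
  49 × 16 = 784 ≡ 43 (mod 57)
  43 × 4 = 172 ≡ 1 (mod 57)
Result: 17^54 ≡ 1 (mod 57)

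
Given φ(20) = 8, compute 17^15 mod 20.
By Euler: 17^{8} ≡ 1 (mod 20) since gcd(17, 20) = 1. 15 = 1×8 + 7. So 17^{15} ≡ 17^{7} ≡ 13 (mod 20)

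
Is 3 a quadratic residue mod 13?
By Euler's criterion: 3^{6} ≡ 1 (mod 13). Since this equals 1, 3 is a QR.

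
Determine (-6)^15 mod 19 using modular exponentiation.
Using repeated squaring. (-6) ≡ 13 (mod 19). 15 = 8 + 4 + 2 + 1 (binary 1111). Repeated squaring mod 19: 13^1 ≡ 13; 13^2 ≡ 13² = 169 ≡ 17; 13^4 ≡ 17² = 289 ≡ 4; 13^8 ≡ 4² = 16 ≡ 16. Multiply: (-6)^15 ≡ 13^8 × 13^4 × 13^2 × 13^1 ≡ 16 × 4 × 17 × 13 (mod 19): 16 × 4 = 64 ≡ 7; 7 × 17 = 119 ≡ 5; 5 × 13 = 65 ≡ 8. So (-6)^15 ≡ 8 (mod 19).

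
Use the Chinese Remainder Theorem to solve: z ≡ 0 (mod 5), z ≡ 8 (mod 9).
M = 5 × 9 = 45. M₁ = 9, y₁ ≡ 4 (mod 5). M₂ = 5, y₂ ≡ 2 (mod 9). z = 0×9×4 + 8×5×2 ≡ 35 (mod 45)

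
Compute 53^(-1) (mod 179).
53^(-1) ≡ 152 (mod 179). Verification: 53 × 152 = 8056 ≡ 1 (mod 179)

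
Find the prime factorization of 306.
2 × 3^2 × 17

Divide by primes starting from smallest:
306 ÷ 2 = 153
153 ÷ 3 = 51
51 ÷ 3 = 17
17 ÷ 17 = 1

306 = 2 × 3^2 × 17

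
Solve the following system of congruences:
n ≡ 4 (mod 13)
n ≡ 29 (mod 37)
251

Using the Chinese Remainder Theorem:
M = product of moduli = 481
For equation 1: M_1 = 37, 37 ≡ 11 (mod 13), inverse of 37 mod 13 is 6 (check: 11 × 6 = 66 ≡ 1 (mod 13))
For equation 2: M_2 = 13, 13 ≡ 13 (mod 37), inverse of 13 mod 37 is 20 (check: 13 × 20 = 260 ≡ 1 (mod 37))
Combine: n ≡ Σ r_i×M_i×(M_i⁻¹ mod m_i) = 4×37×6 + 29×13×20 = 888 + 7540 = 8428
8428 mod 481 = 251
n ≡ 251 (mod 481)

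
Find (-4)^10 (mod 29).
(-4) ≡ 25 (mod 29). 10 = 8 + 2 (binary 1010). Repeated squaring mod 29: 25^1 ≡ 25; 25^2 ≡ 25² = 625 ≡ 16; 25^4 ≡ 16² = 256 ≡ 24; 25^8 ≡ 24² = 576 ≡ 25. Multiply: (-4)^10 ≡ 25^8 × 25^2 ≡ 25 × 16 (mod 29): 25 × 16 = 400 ≡ 23. So (-4)^10 ≡ 23 (mod 29).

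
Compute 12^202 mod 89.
Using Fermat: 12^{88} ≡ 1 (mod 89). 202 ≡ 26 (mod 88). So 12^{202} ≡ 12^{26} ≡ 55 (mod 89)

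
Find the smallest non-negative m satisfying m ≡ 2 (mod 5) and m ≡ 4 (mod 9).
M = 5 × 9 = 45. M₁ = 9, y₁ ≡ 4 (mod 5). M₂ = 5, y₂ ≡ 2 (mod 9). m = 2×9×4 + 4×5×2 ≡ 22 (mod 45)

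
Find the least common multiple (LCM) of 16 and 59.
944

First find GCD(16, 59) using the Euclidean algorithm:
16 = 0 × 59 + 16
59 = 3 × 16 + 11
16 = 1 × 11 + 5
11 = 2 × 5 + 1
5 = 5 × 1 + 0
GCD(16, 59) = 1

LCM formula: LCM(a, b) = (a × b) / GCD(a, b)
LCM(16, 59) = (16 × 59) / 1
LCM(16, 59) = 944 / 1
LCM(16, 59) = 944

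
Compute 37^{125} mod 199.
156

Using successive squaring:
Binary expansion of 125: 1111101
Powers of 37 mod 199 (each is the square of the previous):
  37^1 ≡ 37 (mod 199)
  37^2 ≡ 37² = 1369 ≡ 175 (mod 199)
  37^4 ≡ 175² = 30625 ≡ 178 (mod 199)
  37^8 ≡ 178² = 31684 ≡ 43 (mod 199)
  37^16 ≡ 43² = 1849 ≡ 58 (mod 199)
  37^32 ≡ 58² = 3364 ≡ 180 (mod 199)
  37^64 ≡ 180² = 32400 ≡ 162 (mod 199)
125 = 64 + 32 + 16 + 8 + 4 + 1, so 37^125 = 37^64 × 37^32 × 37^16 × 37^8 × 37^4 × 37^1 ≡ 162 × 180 × 58 × 43 × 178 × 37 (mod 199)
Multiplying step by step:
  162 × 180 = 29160 ≡ 106 (mod 199)
  106 × 58 = 6148 ≡ 178 (mod 199)
  178 × 43 = 7654 ≡ 92 (mod 199)
  92 × 178 = 16376 ≡ 58 (mod 199)
  58 × 37 = 2146 ≡ 156 (mod 199)
Result: 37^125 ≡ 156 (mod 199)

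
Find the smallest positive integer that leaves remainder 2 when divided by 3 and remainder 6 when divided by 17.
M = 3 × 17 = 51. M₁ = 17, y₁ ≡ 2 (mod 3). M₂ = 3, y₂ ≡ 6 (mod 17). t = 2×17×2 + 6×3×6 ≡ 23 (mod 51). The smallest positive such number is 23.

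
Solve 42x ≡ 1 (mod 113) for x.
35

Using Extended Euclidean Algorithm:
gcd(42, 113) = 1
Bezout coefficients: 42 × 35 + 113 × -13 = 1
So 42 × 35 ≡ 1 (mod 113)
The inverse is 35 mod 113 = 35
Verification: 42 × 35 = 1470 = 13 × 113 + 1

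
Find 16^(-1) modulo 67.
21

Using Extended Euclidean Algorithm:
gcd(16, 67) = 1
Bezout coefficients: 16 × 21 + 67 × -5 = 1
So 16 × 21 ≡ 1 (mod 67)
The inverse is 21 mod 67 = 21
Verification: 16 × 21 = 336 = 5 × 67 + 1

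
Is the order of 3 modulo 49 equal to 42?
Yes, ord_49(3) = 42.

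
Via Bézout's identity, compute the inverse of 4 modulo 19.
Extended GCD: 4(5) + 19(-1) = 1. So 4^(-1) ≡ 5 ≡ 5 (mod 19). Verify: 4 × 5 = 20 ≡ 1 (mod 19)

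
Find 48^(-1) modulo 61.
14

Using Extended Euclidean Algorithm:
gcd(48, 61) = 1
Bezout coefficients: 48 × 14 + 61 × -11 = 1
So 48 × 14 ≡ 1 (mod 61)
The inverse is 14 mod 61 = 14
Verification: 48 × 14 = 672 = 11 × 61 + 1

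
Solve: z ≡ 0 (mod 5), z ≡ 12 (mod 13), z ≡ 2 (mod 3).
M = 5 × 13 × 3 = 195. M₁ = 39, y₁ ≡ 4 (mod 5). M₂ = 15, y₂ ≡ 7 (mod 13). M₃ = 65, y₃ ≡ 2 (mod 3). z = 0×39×4 + 12×15×7 + 2×65×2 ≡ 155 (mod 195)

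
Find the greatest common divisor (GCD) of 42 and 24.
6

Using the Euclidean algorithm:
42 = 1 × 24 + 18
24 = 1 × 18 + 6
18 = 3 × 6 + 0

GCD(42, 24) = 6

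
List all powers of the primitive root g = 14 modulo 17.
g^1, g^2, ..., g^{16} mod 17: {14, 9, 7, 13, 12, 15, 6, 16, 3, 8, 10, 4, 5, 2, 11, 1}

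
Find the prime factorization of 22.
2 × 11

Divide by primes starting from smallest:
22 ÷ 2 = 11
11 ÷ 11 = 1

22 = 2 × 11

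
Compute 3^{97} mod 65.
3

Using successive squaring:
Binary expansion of 97: 1100001
Powers of 3 mod 65 (each is the square of the previous):
  3^1 ≡ 3 (mod 65)
  3^2 ≡ 3² = 9 ≡ 9 (mod 65)
  3^4 ≡ 9² = 81 ≡ 16 (mod 65)
  3^8 ≡ 16² = 256 ≡ 61 (mod 65)
  3^16 ≡ 61² = 3721 ≡ 16 (mod 65)
  3^32 ≡ 16² = 256 ≡ 61 (mod 65)
  3^64 ≡ 61² = 3721 ≡ 16 (mod 65)
97 = 64 + 32 + 1, so 3^97 = 3^64 × 3^32 × 3^1 ≡ 16 × 61 × 3 (mod 65)
Multiplying step by step:
  16 × 61 = 976 ≡ 1 (mod 65)
  1 × 3 = 3 ≡ 3 (mod 65)
Result: 3^97 ≡ 3 (mod 65)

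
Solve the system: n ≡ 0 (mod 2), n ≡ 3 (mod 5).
M = 2 × 5 = 10. M₁ = 5, y₁ ≡ 1 (mod 2). M₂ = 2, y₂ ≡ 3 (mod 5). n = 0×5×1 + 3×2×3 ≡ 8 (mod 10)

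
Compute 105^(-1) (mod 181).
105^(-1) ≡ 50 (mod 181). Verification: 105 × 50 = 5250 ≡ 1 (mod 181)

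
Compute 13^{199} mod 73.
59

Using successive squaring:
Binary expansion of 199: 11000111
Powers of 13 mod 73 (each is the square of the previous):
  13^1 ≡ 13 (mod 73)
  13^2 ≡ 13² = 169 ≡ 23 (mod 73)
  13^4 ≡ 23² = 529 ≡ 18 (mod 73)
  13^8 ≡ 18² = 324 ≡ 32 (mod 73)
  13^16 ≡ 32² = 1024 ≡ 2 (mod 73)
  13^32 ≡ 2² = 4 ≡ 4 (mod 73)
  13^64 ≡ 4² = 16 ≡ 16 (mod 73)
  13^128 ≡ 16² = 256 ≡ 37 (mod 73)
199 = 128 + 64 + 4 + 2 + 1, so 13^199 = 13^128 × 13^64 × 13^4 × 13^2 × 13^1 ≡ 37 × 16 × 18 × 23 × 13 (mod 73)
Multiplying step by step:
  37 × 16 = 592 ≡ 8 (mod 73)
  8 × 18 = 144 ≡ 71 (mod 73)
  71 × 23 = 1633 ≡ 27 (mod 73)
  27 × 13 = 351 ≡ 59 (mod 73)
Result: 13^199 ≡ 59 (mod 73)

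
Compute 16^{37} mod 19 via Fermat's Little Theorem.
16

By Fermat's Little Theorem, a^(p-1) ≡ 1 (mod p) for prime p and gcd(a, p) = 1
Here p = 19, so 16^18 ≡ 1 (mod 19)
We can reduce the exponent: 37 mod 18 = 1
So 16^37 ≡ 16^1 (mod 19)
Computing: 16^1 mod 19 = 16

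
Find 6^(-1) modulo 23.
4

Using Extended Euclidean Algorithm:
gcd(6, 23) = 1
Bezout coefficients: 6 × 4 + 23 × -1 = 1
So 6 × 4 ≡ 1 (mod 23)
The inverse is 4 mod 23 = 4
Verification: 6 × 4 = 24 = 1 × 23 + 1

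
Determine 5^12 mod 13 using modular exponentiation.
Using Fermat: 5^{12} ≡ 1 (mod 13). 12 ≡ 0 (mod 12). So 5^{12} ≡ 5^{0} ≡ 1 (mod 13)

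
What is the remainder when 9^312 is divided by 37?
Using Fermat: 9^{36} ≡ 1 (mod 37). 312 ≡ 24 (mod 36). So 9^{312} ≡ 9^{24} ≡ 10 (mod 37)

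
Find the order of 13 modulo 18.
Powers of 13 mod 18: 13^1≡13, 13^2≡7, 13^3≡1. Order = 3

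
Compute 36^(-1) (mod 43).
36^(-1) ≡ 6 (mod 43). Verification: 36 × 6 = 216 ≡ 1 (mod 43)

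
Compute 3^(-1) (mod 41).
3^(-1) ≡ 14 (mod 41). Verification: 3 × 14 = 42 ≡ 1 (mod 41)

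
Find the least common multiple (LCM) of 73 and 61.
4453

First find GCD(73, 61) using the Euclidean algorithm:
73 = 1 × 61 + 12
61 = 5 × 12 + 1
12 = 12 × 1 + 0
GCD(73, 61) = 1

LCM formula: LCM(a, b) = (a × b) / GCD(a, b)
LCM(73, 61) = (73 × 61) / 1
LCM(73, 61) = 4453 / 1
LCM(73, 61) = 4453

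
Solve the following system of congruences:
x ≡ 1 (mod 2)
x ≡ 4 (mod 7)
11

Using the Chinese Remainder Theorem:
M = product of moduli = 14
For equation 1: M_1 = 7, 7 ≡ 1 (mod 2), inverse of 7 mod 2 is 1 (check: 1 × 1 = 1 ≡ 1 (mod 2))
For equation 2: M_2 = 2, 2 ≡ 2 (mod 7), inverse of 2 mod 7 is 4 (check: 2 × 4 = 8 ≡ 1 (mod 7))
Combine: x ≡ Σ r_i×M_i×(M_i⁻¹ mod m_i) = 1×7×1 + 4×2×4 = 7 + 32 = 39
39 mod 14 = 11
x ≡ 11 (mod 14)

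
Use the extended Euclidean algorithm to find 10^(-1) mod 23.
Extended GCD: 10(7) + 23(-3) = 1. So 10^(-1) ≡ 7 ≡ 7 (mod 23). Verify: 10 × 7 = 70 ≡ 1 (mod 23)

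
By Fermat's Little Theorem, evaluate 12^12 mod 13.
By Fermat's Little Theorem, 12^{12} ≡ 1 (mod 13) since 13 is prime and gcd(12, 13) = 1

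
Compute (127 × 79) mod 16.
1

(127 × 79) = 10033
10033 mod 16 = 1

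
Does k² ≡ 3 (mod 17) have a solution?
By Euler's criterion: 3^{8} ≡ 16 (mod 17). Since this equals -1 (≡ 16), 3 is not a QR.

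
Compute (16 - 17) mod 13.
12

(16 - 17) = -1
-1 mod 13 = 12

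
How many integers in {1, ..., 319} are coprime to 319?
280

Prime factorization: 319 = 11 × 29
Using the formula φ(n) = n × Π(1 - 1/p) for each prime factor p:
φ(319) = 319 × (1 - 1/11) × (1 - 1/29)
φ(319) = 280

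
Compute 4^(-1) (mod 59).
15

Using Extended Euclidean Algorithm:
gcd(4, 59) = 1
Bezout coefficients: 4 × 15 + 59 × -1 = 1
So 4 × 15 ≡ 1 (mod 59)
The inverse is 15 mod 59 = 15
Verification: 4 × 15 = 60 = 1 × 59 + 1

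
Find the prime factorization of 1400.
2^3 × 5^2 × 7

Divide by primes starting from smallest:
1400 ÷ 2 = 700
700 ÷ 2 = 350
350 ÷ 2 = 175
175 ÷ 5 = 35
35 ÷ 5 = 7
7 ÷ 7 = 1

1400 = 2^3 × 5^2 × 7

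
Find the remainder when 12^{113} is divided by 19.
By Fermat: 12^{18} ≡ 1 (mod 19). 113 = 6×18 + 5. So 12^{113} ≡ 12^{5} ≡ 8 (mod 19)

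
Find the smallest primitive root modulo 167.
p - 1 = 166 has prime divisors 2, 83. h is a primitive root mod 167 iff h^(166/q) ≢ 1 (mod 167) for each such q.
h = 2: 2^83 ≡ 1, 2^2 ≡ 4 (mod 167); 2^83 ≡ 1, so not a primitive root.
h = 3: 3^83 ≡ 1, 3^2 ≡ 9 (mod 167); 3^83 ≡ 1, so not a primitive root.
h = 4: 4^83 ≡ 1, 4^2 ≡ 16 (mod 167); 4^83 ≡ 1, so not a primitive root.
h = 5: 5^83 ≡ 166, 5^2 ≡ 25 (mod 167); none is 1, so 5 has order 166 and is a primitive root.
The smallest primitive root mod 167 is g = 5.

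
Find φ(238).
96

Prime factorization: 238 = 2 × 7 × 17
Using the formula φ(n) = n × Π(1 - 1/p) for each prime factor p:
φ(238) = 238 × (1 - 1/2) × (1 - 1/7) × (1 - 1/17)
φ(238) = 96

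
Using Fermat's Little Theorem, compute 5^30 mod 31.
By Fermat's Little Theorem, 5^{30} ≡ 1 (mod 31) since 31 is prime and gcd(5, 31) = 1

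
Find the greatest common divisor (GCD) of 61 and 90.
1

Using the Euclidean algorithm:
61 = 0 × 90 + 61
90 = 1 × 61 + 29
61 = 2 × 29 + 3
29 = 9 × 3 + 2
3 = 1 × 2 + 1
2 = 2 × 1 + 0

GCD(61, 90) = 1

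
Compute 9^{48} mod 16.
1

Using successive squaring:
Binary expansion of 48: 110000
Powers of 9 mod 16 (each is the square of the previous):
  9^1 ≡ 9 (mod 16)
  9^2 ≡ 9² = 81 ≡ 1 (mod 16)
  9^4 ≡ 1² = 1 ≡ 1 (mod 16)
  9^8 ≡ 1² = 1 ≡ 1 (mod 16)
  9^16 ≡ 1² = 1 ≡ 1 (mod 16)
  9^32 ≡ 1² = 1 ≡ 1 (mod 16)
48 = 32 + 16, so 9^48 = 9^32 × 9^16 ≡ 1 × 1 (mod 16)
Multiplying step by step:
  1 × 1 = 1 ≡ 1 (mod 16)
Result: 9^48 ≡ 1 (mod 16)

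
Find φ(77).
60

Prime factorization: 77 = 7 × 11
Using the formula φ(n) = n × Π(1 - 1/p) for each prime factor p:
φ(77) = 77 × (1 - 1/7) × (1 - 1/11)
φ(77) = 60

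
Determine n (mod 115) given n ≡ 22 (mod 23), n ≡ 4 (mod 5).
114

Using the Chinese Remainder Theorem:
M = product of moduli = 115
For equation 1: M_1 = 5, 5 ≡ 5 (mod 23), inverse of 5 mod 23 is 14 (check: 5 × 14 = 70 ≡ 1 (mod 23))
For equation 2: M_2 = 23, 23 ≡ 3 (mod 5), inverse of 23 mod 5 is 2 (check: 3 × 2 = 6 ≡ 1 (mod 5))
Combine: n ≡ Σ r_i×M_i×(M_i⁻¹ mod m_i) = 22×5×14 + 4×23×2 = 1540 + 184 = 1724
1724 mod 115 = 114
n ≡ 114 (mod 115)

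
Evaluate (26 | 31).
(26/31) = 26^{15} mod 31 = -1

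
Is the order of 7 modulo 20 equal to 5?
No, the actual order is 4, not 5.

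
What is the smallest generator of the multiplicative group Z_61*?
p - 1 = 60 has prime divisors 2, 3, 5. h is a primitive root mod 61 iff h^(60/q) ≢ 1 (mod 61) for each such q.
h = 2: 2^30 ≡ 60, 2^20 ≡ 47, 2^12 ≡ 9 (mod 61); none is 1, so 2 has order 60 and is a primitive root.
The smallest primitive root mod 61 is g = 2.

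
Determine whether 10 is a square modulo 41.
By Euler's criterion: 10^{20} ≡ 1 (mod 41). Since this equals 1, 10 is a QR.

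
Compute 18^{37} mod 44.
28

Using successive squaring:
Binary expansion of 37: 100101
Powers of 18 mod 44 (each is the square of the previous):
  18^1 ≡ 18 (mod 44)
  18^2 ≡ 18² = 324 ≡ 16 (mod 44)
  18^4 ≡ 16² = 256 ≡ 36 (mod 44)
  18^8 ≡ 36² = 1296 ≡ 20 (mod 44)
  18^16 ≡ 20² = 400 ≡ 4 (mod 44)
  18^32 ≡ 4² = 16 ≡ 16 (mod 44)
37 = 32 + 4 + 1, so 18^37 = 18^32 × 18^4 × 18^1 ≡ 16 × 36 × 18 (mod 44)
Multiplying step by step:
  16 × 36 = 576 ≡ 4 (mod 44)
  4 × 18 = 72 ≡ 28 (mod 44)
Result: 18^37 ≡ 28 (mod 44)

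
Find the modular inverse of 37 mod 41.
37^(-1) ≡ 10 (mod 41). Verification: 37 × 10 = 370 ≡ 1 (mod 41)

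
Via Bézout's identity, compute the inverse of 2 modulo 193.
Extended GCD: 2(-96) + 193(1) = 1. So 2^(-1) ≡ 97 ≡ 97 (mod 193). Verify: 2 × 97 = 194 ≡ 1 (mod 193)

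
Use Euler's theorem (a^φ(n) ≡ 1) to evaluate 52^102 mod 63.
By Euler: 52^{36} ≡ 1 (mod 63) since gcd(52, 63) = 1. 102 = 2×36 + 30. So 52^{102} ≡ 52^{30} ≡ 1 (mod 63)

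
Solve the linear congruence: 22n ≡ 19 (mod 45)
7

Since gcd(22, 45) = 1 divides 19, a solution exists.
Multiply both sides by the inverse of 22 mod 45:
  22^(-1) mod 45 = 43
  x ≡ 43 × 19 ≡ 817 ≡ 7 (mod 45)
Verification: 22 × 7 = 154 = 3 × 45 + 19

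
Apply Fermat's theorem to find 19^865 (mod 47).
By Fermat: 19^{46} ≡ 1 (mod 47). 865 ≡ 37 (mod 46). So 19^{865} ≡ 19^{37} ≡ 40 (mod 47)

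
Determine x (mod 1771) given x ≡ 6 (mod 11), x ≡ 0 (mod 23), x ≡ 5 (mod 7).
138

Using the Chinese Remainder Theorem:
M = product of moduli = 1771
For equation 1: M_1 = 161, 161 ≡ 7 (mod 11), inverse of 161 mod 11 is 8 (check: 7 × 8 = 56 ≡ 1 (mod 11))
For equation 2: M_2 = 77, 77 ≡ 8 (mod 23), inverse of 77 mod 23 is 3 (check: 8 × 3 = 24 ≡ 1 (mod 23))
For equation 3: M_3 = 253, 253 ≡ 1 (mod 7), inverse of 253 mod 7 is 1 (check: 1 × 1 = 1 ≡ 1 (mod 7))
Combine: x ≡ Σ r_i×M_i×(M_i⁻¹ mod m_i) = 6×161×8 + 0×77×3 + 5×253×1 = 7728 + 0 + 1265 = 8993
8993 mod 1771 = 138
x ≡ 138 (mod 1771)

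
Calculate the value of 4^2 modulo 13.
2 = 2 (binary 10). Repeated squaring mod 13: 4^1 ≡ 4; 4^2 ≡ 4² = 16 ≡ 3. So 4^2 ≡ 3 (mod 13).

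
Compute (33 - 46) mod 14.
1

(33 - 46) = -13
-13 mod 14 = 1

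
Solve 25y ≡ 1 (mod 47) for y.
32

Using Extended Euclidean Algorithm:
gcd(25, 47) = 1
Bezout coefficients: 25 × -15 + 47 × 8 = 1
So 25 × -15 ≡ 1 (mod 47)
The inverse is -15 mod 47 = 32
Verification: 25 × 32 = 800 = 17 × 47 + 1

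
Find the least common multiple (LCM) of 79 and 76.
6004

First find GCD(79, 76) using the Euclidean algorithm:
79 = 1 × 76 + 3
76 = 25 × 3 + 1
3 = 3 × 1 + 0
GCD(79, 76) = 1

LCM formula: LCM(a, b) = (a × b) / GCD(a, b)
LCM(79, 76) = (79 × 76) / 1
LCM(79, 76) = 6004 / 1
LCM(79, 76) = 6004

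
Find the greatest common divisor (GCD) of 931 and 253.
1

Using the Euclidean algorithm:
931 = 3 × 253 + 172
253 = 1 × 172 + 81
172 = 2 × 81 + 10
81 = 8 × 10 + 1
10 = 10 × 1 + 0

GCD(931, 253) = 1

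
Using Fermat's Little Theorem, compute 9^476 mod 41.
By Fermat: 9^{40} ≡ 1 (mod 41). 476 ≡ 36 (mod 40). So 9^{476} ≡ 9^{36} ≡ 1 (mod 41)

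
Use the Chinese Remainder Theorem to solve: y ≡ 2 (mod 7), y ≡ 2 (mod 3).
2

Using the Chinese Remainder Theorem:
M = product of moduli = 21
For equation 1: M_1 = 3, 3 ≡ 3 (mod 7), inverse of 3 mod 7 is 5 (check: 3 × 5 = 15 ≡ 1 (mod 7))
For equation 2: M_2 = 7, 7 ≡ 1 (mod 3), inverse of 7 mod 3 is 1 (check: 1 × 1 = 1 ≡ 1 (mod 3))
Combine: y ≡ Σ r_i×M_i×(M_i⁻¹ mod m_i) = 2×3×5 + 2×7×1 = 30 + 14 = 44
44 mod 21 = 2
y ≡ 2 (mod 21)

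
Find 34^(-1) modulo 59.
33

Using Extended Euclidean Algorithm:
gcd(34, 59) = 1
Bezout coefficients: 34 × -26 + 59 × 15 = 1
So 34 × -26 ≡ 1 (mod 59)
The inverse is -26 mod 59 = 33
Verification: 34 × 33 = 1122 = 19 × 59 + 1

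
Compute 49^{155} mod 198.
133

Using successive squaring:
Binary expansion of 155: 10011011
Powers of 49 mod 198 (each is the square of the previous):
  49^1 ≡ 49 (mod 198)
  49^2 ≡ 49² = 2401 ≡ 25 (mod 198)
  49^4 ≡ 25² = 625 ≡ 31 (mod 198)
  49^8 ≡ 31² = 961 ≡ 169 (mod 198)
  49^16 ≡ 169² = 28561 ≡ 49 (mod 198)
  49^32 ≡ 49² = 2401 ≡ 25 (mod 198)
  49^64 ≡ 25² = 625 ≡ 31 (mod 198)
  49^128 ≡ 31² = 961 ≡ 169 (mod 198)
155 = 128 + 16 + 8 + 2 + 1, so 49^155 = 49^128 × 49^16 × 49^8 × 49^2 × 49^1 ≡ 169 × 49 × 169 × 25 × 49 (mod 198)
Multiplying step by step:
  169 × 49 = 8281 ≡ 163 (mod 198)
  163 × 169 = 27547 ≡ 25 (mod 198)
  25 × 25 = 625 ≡ 31 (mod 198)
  31 × 49 = 1519 ≡ 133 (mod 198)
Result: 49^155 ≡ 133 (mod 198)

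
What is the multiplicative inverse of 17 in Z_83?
44

Using Extended Euclidean Algorithm:
gcd(17, 83) = 1
Bezout coefficients: 17 × -39 + 83 × 8 = 1
So 17 × -39 ≡ 1 (mod 83)
The inverse is -39 mod 83 = 44
Verification: 17 × 44 = 748 = 9 × 83 + 1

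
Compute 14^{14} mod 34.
2

Using successive squaring:
Binary expansion of 14: 1110
Powers of 14 mod 34 (each is the square of the previous):
  14^1 ≡ 14 (mod 34)
  14^2 ≡ 14² = 196 ≡ 26 (mod 34)
  14^4 ≡ 26² = 676 ≡ 30 (mod 34)
  14^8 ≡ 30² = 900 ≡ 16 (mod 34)
14 = 8 + 4 + 2, so 14^14 = 14^8 × 14^4 × 14^2 ≡ 16 × 30 × 26 (mod 34)
Multiplying step by step:
  16 × 30 = 480 ≡ 4 (mod 34)
  4 × 26 = 104 ≡ 2 (mod 34)
Result: 14^14 ≡ 2 (mod 34)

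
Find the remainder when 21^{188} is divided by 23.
By Fermat: 21^{22} ≡ 1 (mod 23). 188 = 8×22 + 12. So 21^{188} ≡ 21^{12} ≡ 2 (mod 23)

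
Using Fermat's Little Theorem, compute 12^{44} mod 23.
1

By Fermat's Little Theorem, a^(p-1) ≡ 1 (mod p) for prime p and gcd(a, p) = 1
Here p = 23, so 12^22 ≡ 1 (mod 23)
We can reduce the exponent: 44 mod 22 = 0
So 12^44 ≡ 12^0 (mod 23)
Computing: 12^0 mod 23 = 1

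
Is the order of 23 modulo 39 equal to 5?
No, the actual order is 6, not 5.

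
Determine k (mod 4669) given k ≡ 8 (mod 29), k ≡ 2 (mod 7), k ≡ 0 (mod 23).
3082

Using the Chinese Remainder Theorem:
M = product of moduli = 4669
For equation 1: M_1 = 161, 161 ≡ 16 (mod 29), inverse of 161 mod 29 is 20 (check: 16 × 20 = 320 ≡ 1 (mod 29))
For equation 2: M_2 = 667, 667 ≡ 2 (mod 7), inverse of 667 mod 7 is 4 (check: 2 × 4 = 8 ≡ 1 (mod 7))
For equation 3: M_3 = 203, 203 ≡ 19 (mod 23), inverse of 203 mod 23 is 17 (check: 19 × 17 = 323 ≡ 1 (mod 23))
Combine: k ≡ Σ r_i×M_i×(M_i⁻¹ mod m_i) = 8×161×20 + 2×667×4 + 0×203×17 = 25760 + 5336 + 0 = 31096
31096 mod 4669 = 3082
k ≡ 3082 (mod 4669)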